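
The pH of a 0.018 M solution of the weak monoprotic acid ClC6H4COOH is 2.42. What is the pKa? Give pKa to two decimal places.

pKa = 2.99

[H+] = 10^(-2.42) = 3.80 × 10^-3 M
At equilibrium [HA] = 0.018 − 3.80 × 10^-3 = 1.42 × 10^-2 M
Ka = [H+][A-]/[HA] = (3.80 × 10^-3)² / 1.42 × 10^-2 = 1.02 × 10^-3
pKa = -log(1.02 × 10^-3) = 2.99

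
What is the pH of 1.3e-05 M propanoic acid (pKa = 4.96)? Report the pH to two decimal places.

CH3CH2COOH ⇌ CH3CH2COO- + H+
Ka = 10^(−4.96) = 1.10 × 10^-5
From the ICE table, Ka = [H+]²/(1.3e-05 − [H+]) = 1.10 × 10^-5.
[H+] is not negligible relative to C₀; solve [H+]² + 1.1e-05·[H+] − 1.43e-10 = 0.
[H+] = [−1.1e-05 + √(1.1e-05² + 5.72e-10)]/2 = 7.66 × 10^-6 M
pH = −log(7.66 × 10^-6) = 5.12

pH = 5.12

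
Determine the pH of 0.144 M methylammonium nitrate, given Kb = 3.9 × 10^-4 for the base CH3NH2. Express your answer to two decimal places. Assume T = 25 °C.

CH3NH3+ is the conjugate acid of the weak base CH3NH2.
Ka = Kw/Kb = 1.0×10^-14 / 3.9 × 10^-4 = 2.56 × 10^-11
From the ICE table, Ka = [H+]²/(0.144 − [H+]) = 2.56 × 10^-11.
Since Ka ≪ C₀, [H+] ≈ √(Ka·C₀) = 1.92 × 10^-6 M.
Check: 0.0013% ionized — well under 5%, approximation valid.
pH = −log[H+] = −log(1.92 × 10^-6) = 5.72

pH = 5.72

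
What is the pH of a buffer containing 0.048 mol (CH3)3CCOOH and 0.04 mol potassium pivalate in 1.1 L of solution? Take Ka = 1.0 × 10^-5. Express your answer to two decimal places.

pH = 4.92

pKa = −log(1.0 × 10^-5) = 5.000
Henderson–Hasselbalch: pH = pKa + log([(CH3)3CCOO-]/[(CH3)3CCOOH]) = 5.000 + log(0.04/0.048)
pH = 5.000 + (-0.079) = 4.92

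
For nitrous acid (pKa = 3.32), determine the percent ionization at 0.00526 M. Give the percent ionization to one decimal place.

26.0%

HNO2 ⇌ NO2- + H+; let x = [H+] at equilibrium.
Ka = 10^(−3.32) = 4.79 × 10^-4
Ka = x²/(C₀ − x); solving the quadratic gives x = 1.37 × 10^-3 M.
Fraction ionized = 1.37 × 10^-3 / 0.00526 = 0.2605 → 26.0%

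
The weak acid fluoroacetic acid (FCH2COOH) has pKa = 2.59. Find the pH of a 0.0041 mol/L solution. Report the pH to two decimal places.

FCH2COOH ⇌ FCH2COO- + H+
Ka = 10^(−2.59) = 2.57 × 10^-3
From the ICE table, Ka = x²/(0.0041 − x) = 2.57 × 10^-3.
Here C₀/Ka ≈ 1.6, so the small-x approximation fails. Use the quadratic:
x = [−0.00257 + √(0.00257² + 4.21e-05)]/2 = 2.21 × 10^-3 M
pH = −log(2.21 × 10^-3) = 2.66

pH = 2.66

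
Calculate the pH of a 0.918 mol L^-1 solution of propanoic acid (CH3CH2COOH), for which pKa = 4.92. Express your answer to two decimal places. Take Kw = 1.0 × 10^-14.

pH = 2.48

CH3CH2COOH ⇌ CH3CH2COO- + H+
Ka = 10^(−4.92) = 1.20 × 10^-5
From the ICE table, Ka = x²/(0.918 − x) = 1.20 × 10^-5.
Since Ka ≪ C₀, x ≈ √(Ka·C₀) = 3.32 × 10^-3 M.
pH = −log(3.32 × 10^-3) = 2.48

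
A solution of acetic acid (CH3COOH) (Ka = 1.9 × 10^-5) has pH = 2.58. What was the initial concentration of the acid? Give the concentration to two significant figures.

C₀ = 3.7 × 10^-1 M

[H+] = 10^(-2.58) = 2.63 × 10^-3 M = x
Ka = x²/(C₀ − x) ⇒ C₀ = x + x²/Ka
C₀ = 2.63 × 10^-3 + (2.63 × 10^-3)²/(1.9 × 10^-5) = 3.67 × 10^-1 M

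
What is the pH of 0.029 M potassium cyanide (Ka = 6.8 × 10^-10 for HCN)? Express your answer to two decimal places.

CN- is the conjugate base of the weak acid HCN.
Kb = Kw/Ka = 1.0×10^-14 / 6.8 × 10^-10 = 1.47 × 10^-5
Kb = x²/(0.029 − x) = 1.47 × 10^-5
Since Kb ≪ C₀, x ≈ √(Kb·C₀) = 6.53 × 10^-4 M.
pOH = 3.19, so pH = 14.00 − pOH = 10.81

pH = 10.81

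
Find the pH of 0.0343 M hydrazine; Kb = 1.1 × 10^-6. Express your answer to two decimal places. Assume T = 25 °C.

pH = 10.29

N2H4 + H2O ⇌ N2H5+ + OH-
Kb = [OH-]²/(0.0343 − [OH-]) = 1.1 × 10^-6
Neglecting [OH-] in the denominator: [OH-] = √(1.1 × 10^-6 × 0.0343) = 1.94 × 10^-4 M
pOH = 3.71, so pH = 14.00 − pOH = 10.29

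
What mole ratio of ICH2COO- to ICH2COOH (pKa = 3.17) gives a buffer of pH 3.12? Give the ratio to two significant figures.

pH = pKa + log(r) ⇒ log(r) = 3.12 − 3.17 = -0.05
r = [ICH2COO-]/[ICH2COOH] = 10^(-0.05) = 0.891

ratio = 0.89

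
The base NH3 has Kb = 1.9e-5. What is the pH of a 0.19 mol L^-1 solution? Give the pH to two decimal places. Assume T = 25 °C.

pH = 11.28

NH3 + H2O ⇌ NH4+ + OH-
Kb = [OH-]²/(0.19 − [OH-]) = 1.9 × 10^-5
Assume [OH-] ≪ 0.19: [OH-] ≈ √(1.9 × 10^-5 × 0.19) = 1.90 × 10^-3 M
Check: 1% ionized — well under 5%, approximation valid.
pOH = 2.72, so pH = 14.00 − pOH = 11.28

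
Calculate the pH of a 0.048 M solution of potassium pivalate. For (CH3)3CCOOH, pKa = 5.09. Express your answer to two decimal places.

(CH3)3CCOO- is the conjugate base of the weak acid (CH3)3CCOOH.
Ka = 10^(−5.09) = 8.13 × 10^-6
Kb = Kw/Ka = 1.0×10^-14 / 8.13 × 10^-6 = 1.23 × 10^-9
From the ICE table, Kb = x²/(0.048 − x) = 1.23 × 10^-9.
Assume x ≪ 0.048: x ≈ √(1.23 × 10^-9 × 0.048) = 7.68 × 10^-6 M
(x/C₀ = 0.016% < 5%, so the approximation holds.)
pOH = −log(7.68 × 10^-6) = 5.11; pH = 14.00 − 5.11 = 8.89

pH = 8.89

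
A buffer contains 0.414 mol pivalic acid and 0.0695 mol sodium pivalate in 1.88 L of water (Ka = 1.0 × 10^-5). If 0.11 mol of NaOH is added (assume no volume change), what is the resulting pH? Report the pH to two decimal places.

pH = 4.77

OH- converts (CH3)3CCOOH to (CH3)3CCOO-: (CH3)3CCOOH → 0.304 mol, (CH3)3CCOO- → 0.179 mol.
pKa = −log(1.0 × 10^-5) = 5.000
pH = pKa + log(n_(CH3)3CCOO-/n_(CH3)3CCOOH) = 5.000 + log(0.179/0.304) = 5.000 + (-0.230)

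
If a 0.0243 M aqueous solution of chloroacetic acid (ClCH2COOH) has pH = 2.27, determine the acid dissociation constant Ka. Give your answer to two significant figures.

Ka = 1.5 × 10^-3

[H+] = 10^(-2.27) = 5.37 × 10^-3 M
At equilibrium [HA] = 0.0243 − 5.37 × 10^-3 = 1.89 × 10^-2 M
Ka = [H+][A-]/[HA] = (5.37 × 10^-3)² / 1.89 × 10^-2 = 1.5 × 10^-3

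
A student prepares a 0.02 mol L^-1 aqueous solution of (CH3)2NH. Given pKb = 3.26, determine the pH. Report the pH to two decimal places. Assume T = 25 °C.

(CH3)2NH + H2O ⇌ (CH3)2NH2+ + OH-
Kb = 10^(−3.26) = 5.50 × 10^-4
From the ICE table, Kb = [OH-]²/(0.02 − [OH-]) = 5.50 × 10^-4.
[OH-] is not negligible relative to C₀; solve [OH-]² + 0.00055·[OH-] − 1.1e-05 = 0.
[OH-] = [−0.00055 + √(0.00055² + 4.4e-05)]/2 = 3.05 × 10^-3 M
pOH = −log(3.05 × 10^-3) = 2.52; pH = 14.00 − 2.52 = 11.48

pH = 11.48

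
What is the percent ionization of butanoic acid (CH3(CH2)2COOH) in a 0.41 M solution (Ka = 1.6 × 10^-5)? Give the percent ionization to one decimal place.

CH3(CH2)2COOH ⇌ CH3(CH2)2COO- + H+; let x = [H+] at equilibrium.
x ≈ √(Ka·C₀) = √(1.6 × 10^-5 × 0.41) = 2.56 × 10^-3 M
Fraction ionized = 2.56 × 10^-3 / 0.41 = 0.0062 → 0.6%

0.6%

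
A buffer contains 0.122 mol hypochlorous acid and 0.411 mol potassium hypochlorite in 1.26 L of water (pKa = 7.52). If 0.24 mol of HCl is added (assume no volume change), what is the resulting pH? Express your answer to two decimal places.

After neutralization: n(HOCl) = 0.362 mol, n(OCl-) = 0.171 mol.
pH = pKa + log(n_OCl-/n_HOCl) = 7.52 + log(0.171/0.362) = 7.52 + (-0.326)

pH = 7.19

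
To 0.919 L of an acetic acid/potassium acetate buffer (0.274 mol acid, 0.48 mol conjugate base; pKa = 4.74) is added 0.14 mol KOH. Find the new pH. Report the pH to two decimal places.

pH = 5.41

OH- converts CH3COOH to CH3COO-: CH3COOH → 0.134 mol, CH3COO- → 0.62 mol.
pH = pKa + log(n_CH3COO-/n_CH3COOH) = 4.74 + log(0.62/0.134) = 4.74 + (+0.665)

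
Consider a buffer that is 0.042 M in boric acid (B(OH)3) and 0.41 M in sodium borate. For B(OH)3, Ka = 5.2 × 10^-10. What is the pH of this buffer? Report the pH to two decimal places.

pH = 10.27

pKa = −log(5.2 × 10^-10) = 9.284
pH = pKa + log([A⁻]/[HA]) = 9.284 + log(0.41/0.042)
pH = 9.284 + (+0.990) = 10.27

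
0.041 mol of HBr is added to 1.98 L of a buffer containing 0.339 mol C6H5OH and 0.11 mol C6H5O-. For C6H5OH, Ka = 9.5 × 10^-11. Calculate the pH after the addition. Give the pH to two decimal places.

Added H+ converts C6H5O- to C6H5OH: C6H5OH → 0.38 mol, C6H5O- → 0.069 mol.
pKa = −log(9.5 × 10^-11) = 10.022
pH = pKa + log(n_C6H5O-/n_C6H5OH) = 10.022 + log(0.069/0.38) = 10.022 + (-0.741)

pH = 9.28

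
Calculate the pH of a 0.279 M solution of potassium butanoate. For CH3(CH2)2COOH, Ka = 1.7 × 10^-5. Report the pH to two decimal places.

CH3(CH2)2COO- is the conjugate base of the weak acid CH3(CH2)2COOH.
Kb = Kw/Ka = 1.0×10^-14 / 1.7 × 10^-5 = 5.88 × 10^-10
Kb = x²/(0.279 − x) = 5.88 × 10^-10
Neglecting x in the denominator: x = √(5.88 × 10^-10 × 0.279) = 1.28 × 10^-5 M
pOH = 4.89, so pH = 14.00 − pOH = 9.11

pH = 9.11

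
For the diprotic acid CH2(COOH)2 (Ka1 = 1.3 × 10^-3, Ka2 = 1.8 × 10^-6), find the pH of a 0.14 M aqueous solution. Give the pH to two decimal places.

Ka1 ≫ Ka2, so treat the first dissociation as the only significant source of H+.
Ka1 = x²/(0.14 − x) = 1.3 × 10^-3
Solving the quadratic: x = (−Ka1 + √(Ka1² + 4·Ka1·C₀))/2 = 1.29 × 10^-2 M
pH = −log(1.29 × 10^-2) = 1.89

pH = 1.89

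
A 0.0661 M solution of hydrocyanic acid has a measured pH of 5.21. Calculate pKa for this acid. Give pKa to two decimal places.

pKa = 9.24

[H+] = 10^(-5.21) = 6.17 × 10^-6 M
At equilibrium [HA] = 0.0661 − 6.17 × 10^-6 = 6.61 × 10^-2 M
Ka = [H+][A-]/[HA] = (6.17 × 10^-6)² / 6.61 × 10^-2 = 5.76 × 10^-10
pKa = -log(5.76 × 10^-10) = 9.24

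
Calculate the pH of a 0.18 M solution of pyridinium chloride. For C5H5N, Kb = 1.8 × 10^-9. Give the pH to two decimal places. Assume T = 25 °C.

C5H5NH+ is the conjugate acid of the weak base C5H5N.
Ka = Kw/Kb = 1.0×10^-14 / 1.8 × 10^-9 = 5.56 × 10^-6
From the ICE table, Ka = x²/(0.18 − x) = 5.56 × 10^-6.
Assume x ≪ 0.18: x ≈ √(5.56 × 10^-6 × 0.18) = 1.00 × 10^-3 M
(x/C₀ = 0.56% < 5%, so the approximation holds.)
pH = −log[H+] = −log(1.00 × 10^-3) = 3.00

pH = 3.00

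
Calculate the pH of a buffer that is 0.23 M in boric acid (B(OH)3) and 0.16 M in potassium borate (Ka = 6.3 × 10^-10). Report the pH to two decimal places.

pH = 9.04

pKa = −log(6.3 × 10^-10) = 9.201
Using pH = pKa + log([base]/[acid]) with [base]/[acid] = 0.16/0.23:
pH = 9.201 + (-0.158) = 9.04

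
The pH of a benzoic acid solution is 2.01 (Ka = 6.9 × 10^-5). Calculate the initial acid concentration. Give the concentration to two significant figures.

[H+] = 10^(-2.01) = 9.77 × 10^-3 M = x
Ka = x²/(C₀ − x) ⇒ C₀ = x + x²/Ka
C₀ = 9.77 × 10^-3 + (9.77 × 10^-3)²/(6.9 × 10^-5) = 1.39 M

C₀ = 1.4 M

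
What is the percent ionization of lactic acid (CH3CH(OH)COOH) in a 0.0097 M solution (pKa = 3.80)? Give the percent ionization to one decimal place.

CH3CH(OH)COOH ⇌ CH3CH(OH)COO- + H+; let x = [H+] at equilibrium.
Ka = 10^(−3.80) = 1.58 × 10^-4
Solve x² + 0.000158x − 1.53e-06 = 0 → x = 1.16 × 10^-3 M
% ionization = x/C₀ × 100% = 1.16 × 10^-3/0.0097 × 100% = 12.0%

12.0%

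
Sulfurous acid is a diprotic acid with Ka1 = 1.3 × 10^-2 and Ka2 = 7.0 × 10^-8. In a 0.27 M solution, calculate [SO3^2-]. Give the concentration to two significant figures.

7.0 × 10^-8 M

First ionization gives [H+] ≈ [HSO3-] = 5.31 × 10^-2 M.
Second step: Ka2 = [H+][SO3^2-]/[HSO3-] ≈ [SO3^2-] (since [H+] ≈ [HSO3-]).
So [SO3^2-] ≈ Ka2.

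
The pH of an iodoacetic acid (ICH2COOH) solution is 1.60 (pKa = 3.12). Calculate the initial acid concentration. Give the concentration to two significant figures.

[H+] = 10^(-1.60) = 2.51 × 10^-2 M = x
Ka = 10^(−3.12) = 7.59 × 10^-4
Ka = x²/(C₀ − x) ⇒ C₀ = x + x²/Ka
C₀ = 2.51 × 10^-2 + (2.51 × 10^-2)²/(7.59 × 10^-4) = 8.55 × 10^-1 M

C₀ = 8.6 × 10^-1 M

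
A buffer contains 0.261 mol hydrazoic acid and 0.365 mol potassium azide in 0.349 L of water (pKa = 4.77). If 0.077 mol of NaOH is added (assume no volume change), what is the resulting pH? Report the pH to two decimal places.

OH- converts HN3 to N3-: HN3 → 0.184 mol, N3- → 0.442 mol.
pH = pKa + log([A⁻]/[HA]) = 4.77 + log(0.442/0.184) = 4.77 +0.381

pH = 5.15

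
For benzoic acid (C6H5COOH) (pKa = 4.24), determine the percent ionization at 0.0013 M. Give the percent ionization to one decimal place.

18.9%

C6H5COOH ⇌ C6H5COO- + H+; let x = [H+] at equilibrium.
Ka = 10^(−4.24) = 5.75 × 10^-5
Ka = x²/(C₀ − x); solving the quadratic gives x = 2.46 × 10^-4 M.
% ionization = x/C₀ × 100% = 2.46 × 10^-4/0.0013 × 100% = 18.9%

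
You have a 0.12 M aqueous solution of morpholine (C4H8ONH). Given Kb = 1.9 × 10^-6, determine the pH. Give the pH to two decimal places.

C4H8ONH + H2O ⇌ C4H8ONH2+ + OH-
Kb = [OH-]²/(0.12 − [OH-]) = 1.9 × 10^-6
Neglecting [OH-] in the denominator: [OH-] = √(1.9 × 10^-6 × 0.12) = 4.77 × 10^-4 M
([OH-]/C₀ = 0.4% < 5%, so the approximation holds.)
pOH = −log(4.77 × 10^-4) = 3.32; pH = 14.00 − 3.32 = 10.68

pH = 10.68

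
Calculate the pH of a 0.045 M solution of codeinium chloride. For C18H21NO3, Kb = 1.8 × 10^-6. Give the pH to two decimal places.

pH = 4.80

C18H22NO3+ is the conjugate acid of the weak base C18H21NO3.
Ka = Kw/Kb = 1.0×10^-14 / 1.8 × 10^-6 = 5.56 × 10^-9
Ka = x²/(0.045 − x) = 5.56 × 10^-9
Since Ka ≪ C₀, x ≈ √(Ka·C₀) = 1.58 × 10^-5 M.
pH = −log(1.58 × 10^-5) = 4.80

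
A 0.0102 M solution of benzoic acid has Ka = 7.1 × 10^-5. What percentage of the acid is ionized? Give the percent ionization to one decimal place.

C6H5COOH ⇌ C6H5COO- + H+; let x = [H+] at equilibrium.
Ka = x²/(C₀ − x); solving the quadratic gives x = 8.16 × 10^-4 M.
Fraction ionized = 8.16 × 10^-4 / 0.0102 = 0.0800 → 8.0%

8.0%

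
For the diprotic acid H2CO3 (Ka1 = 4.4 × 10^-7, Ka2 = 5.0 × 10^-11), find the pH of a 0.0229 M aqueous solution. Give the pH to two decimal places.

Ka1 ≫ Ka2, so treat the first dissociation as the only significant source of H+.
Ka1 = x²/(0.0229 − x) = 4.4 × 10^-7
x ≈ √(4.4 × 10^-7 × 0.0229) = 1.00 × 10^-4 M
pH = −log(1.00 × 10^-4) = 4.00

pH = 4.00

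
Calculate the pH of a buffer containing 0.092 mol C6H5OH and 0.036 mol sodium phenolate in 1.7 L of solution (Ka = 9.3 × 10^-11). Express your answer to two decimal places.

pKa = −log(9.3 × 10^-11) = 10.032
Using pH = pKa + log([base]/[acid]) with [base]/[acid] = 0.036/0.092:
pH = 10.032 + (-0.407) = 9.62

pH = 9.62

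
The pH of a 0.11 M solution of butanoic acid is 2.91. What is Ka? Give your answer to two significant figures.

Ka = 1.4 × 10^-5

[H+] = 10^(-2.91) = 1.23 × 10^-3 M
At equilibrium [HA] = 0.11 − 1.23 × 10^-3 = 1.09 × 10^-1 M
Ka = [H+][A-]/[HA] = (1.23 × 10^-3)² / 1.09 × 10^-1 = 1.4 × 10^-5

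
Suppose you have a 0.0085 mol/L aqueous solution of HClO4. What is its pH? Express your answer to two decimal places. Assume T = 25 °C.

pH = 2.07

HClO4 is a strong acid and dissociates completely, so [H+] = 0.0085 M.
pH = -log(0.0085) = 2.07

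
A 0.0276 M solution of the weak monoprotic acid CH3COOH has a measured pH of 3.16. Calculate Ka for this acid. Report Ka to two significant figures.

Ka = 1.8 × 10^-5

[H+] = 10^(-3.16) = 6.92 × 10^-4 M
At equilibrium [HA] = 0.0276 − 6.92 × 10^-4 = 2.69 × 10^-2 M
Ka = [H+][A-]/[HA] = (6.92 × 10^-4)² / 2.69 × 10^-2 = 1.8 × 10^-5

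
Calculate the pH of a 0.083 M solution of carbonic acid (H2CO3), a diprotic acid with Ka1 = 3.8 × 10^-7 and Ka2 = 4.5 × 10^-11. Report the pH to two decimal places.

Since Ka1 ≫ Ka2, the first ionization dominates [H+].
Ka1 = x²/(0.083 − x) = 3.8 × 10^-7
x ≈ √(3.8 × 10^-7 × 0.083) = 1.78 × 10^-4 M
pH = −log(1.78 × 10^-4) = 3.75

pH = 3.75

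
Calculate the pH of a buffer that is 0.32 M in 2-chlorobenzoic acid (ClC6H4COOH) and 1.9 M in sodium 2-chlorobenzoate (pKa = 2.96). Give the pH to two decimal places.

pH = 3.73

Henderson–Hasselbalch: pH = pKa + log([ClC6H4COO-]/[ClC6H4COOH]) = 2.96 + log(1.9/0.32)
pH = 2.96 + (+0.774) = 3.73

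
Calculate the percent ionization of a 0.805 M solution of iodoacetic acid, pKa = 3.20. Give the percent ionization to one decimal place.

ICH2COOH ⇌ ICH2COO- + H+; let x = [H+] at equilibrium.
Ka = 10^(−3.20) = 6.31 × 10^-4
x ≈ √(Ka·C₀) = √(6.31 × 10^-4 × 0.805) = 2.25 × 10^-2 M
% ionization = x/C₀ × 100% = 2.25 × 10^-2/0.805 × 100% = 2.8%

2.8%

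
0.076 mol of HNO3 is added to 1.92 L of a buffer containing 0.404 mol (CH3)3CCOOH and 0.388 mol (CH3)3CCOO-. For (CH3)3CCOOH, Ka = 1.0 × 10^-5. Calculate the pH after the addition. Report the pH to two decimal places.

Added H+ converts (CH3)3CCOO- to (CH3)3CCOOH: (CH3)3CCOOH → 0.48 mol, (CH3)3CCOO- → 0.312 mol.
pKa = −log(1.0 × 10^-5) = 5.000
Henderson–Hasselbalch with mole ratio 0.312/0.48: pH = 5.000 + (-0.187)

pH = 4.81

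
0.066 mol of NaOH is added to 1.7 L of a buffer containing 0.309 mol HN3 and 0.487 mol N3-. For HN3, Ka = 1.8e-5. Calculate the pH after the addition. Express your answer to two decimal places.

After neutralization: n(HN3) = 0.243 mol, n(N3-) = 0.553 mol.
pKa = −log(1.8 × 10^-5) = 4.745
pH = pKa + log(n_N3-/n_HN3) = 4.745 + log(0.553/0.243) = 4.745 + (+0.357)

pH = 5.10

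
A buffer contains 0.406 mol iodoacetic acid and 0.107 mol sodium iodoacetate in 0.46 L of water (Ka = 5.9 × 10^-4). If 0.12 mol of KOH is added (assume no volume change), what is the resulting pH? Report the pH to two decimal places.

pH = 3.13

After neutralization: n(ICH2COOH) = 0.286 mol, n(ICH2COO-) = 0.227 mol.
pKa = −log(5.9 × 10^-4) = 3.229
pH = pKa + log(n_ICH2COO-/n_ICH2COOH) = 3.229 + log(0.227/0.286) = 3.229 + (-0.100)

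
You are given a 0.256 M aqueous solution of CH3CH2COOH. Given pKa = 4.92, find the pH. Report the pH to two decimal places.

pH = 2.76

CH3CH2COOH ⇌ CH3CH2COO- + H+
Ka = 10^(−4.92) = 1.20 × 10^-5
From the ICE table, Ka = [H+]²/(0.256 − [H+]) = 1.20 × 10^-5.
Assume [H+] ≪ 0.256: [H+] ≈ √(1.20 × 10^-5 × 0.256) = 1.75 × 10^-3 M
pH = −log(1.75 × 10^-3) = 2.76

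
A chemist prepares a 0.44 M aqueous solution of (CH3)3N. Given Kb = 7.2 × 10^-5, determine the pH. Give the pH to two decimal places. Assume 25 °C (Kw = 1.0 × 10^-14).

pH = 11.75

(CH3)3N + H2O ⇌ (CH3)3NH+ + OH-
Let x = [OH-] at equilibrium. Kb = x²/(0.44 − x).
Assume x ≪ 0.44: x ≈ √(7.2 × 10^-5 × 0.44) = 5.63 × 10^-3 M
(x/C₀ = 1.3% < 5%, so the approximation holds.)
pOH = −log(5.63 × 10^-3) = 2.25; pH = 14.00 − 2.25 = 11.75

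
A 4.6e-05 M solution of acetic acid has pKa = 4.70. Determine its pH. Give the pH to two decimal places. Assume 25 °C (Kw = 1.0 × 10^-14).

CH3COOH ⇌ CH3COO- + H+
Ka = 10^(−4.70) = 2.00 × 10^-5
Ka = [H+]²/(4.6e-05 − [H+]) = 2.00 × 10^-5
The 5% rule fails; solving [H+]² + Ka·[H+] − Ka·C₀ = 0 exactly:
[H+] = (−Ka + √(Ka² + 4·Ka·C₀))/2 = 2.19 × 10^-5 M
pH = −log[H+] = −log(2.19 × 10^-5) = 4.66

pH = 4.66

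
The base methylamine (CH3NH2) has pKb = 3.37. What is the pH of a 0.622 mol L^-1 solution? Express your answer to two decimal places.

pH = 12.21

CH3NH2 + H2O ⇌ CH3NH3+ + OH-
Kb = 10^(−3.37) = 4.27 × 10^-4
From the ICE table, Kb = [OH-]²/(0.622 − [OH-]) = 4.27 × 10^-4.
Since Kb ≪ C₀, [OH-] ≈ √(Kb·C₀) = 1.63 × 10^-2 M.
Check: 2.6% ionized — well under 5%, approximation valid.
pOH = −log(1.63 × 10^-2) = 1.79; pH = 14.00 − 1.79 = 12.21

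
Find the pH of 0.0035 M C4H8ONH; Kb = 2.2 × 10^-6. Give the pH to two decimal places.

pH = 9.94

C4H8ONH + H2O ⇌ C4H8ONH2+ + OH-
From the ICE table, Kb = x²/(0.0035 − x) = 2.2 × 10^-6.
Since Kb ≪ C₀, x ≈ √(Kb·C₀) = 8.77 × 10^-5 M.
pOH = −log(8.77 × 10^-5) = 4.06; pH = 14.00 − 4.06 = 9.94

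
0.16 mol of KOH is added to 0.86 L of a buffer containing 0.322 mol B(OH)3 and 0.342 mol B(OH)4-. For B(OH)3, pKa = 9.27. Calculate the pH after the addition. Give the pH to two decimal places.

After neutralization: n(B(OH)3) = 0.162 mol, n(B(OH)4-) = 0.502 mol.
pH = pKa + log([A⁻]/[HA]) = 9.27 + log(0.502/0.162) = 9.27 +0.491

pH = 9.76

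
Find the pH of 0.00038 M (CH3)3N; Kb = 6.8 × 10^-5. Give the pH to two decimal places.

pH = 10.11

(CH3)3N + H2O ⇌ (CH3)3NH+ + OH-
From the ICE table, Kb = [OH-]²/(0.00038 − [OH-]) = 6.8 × 10^-5.
[OH-] is not negligible relative to C₀; solve [OH-]² + 6.8e-05·[OH-] − 2.58e-08 = 0.
[OH-] = [−6.8e-05 + √(6.8e-05² + 1.03e-07)]/2 = 1.30 × 10^-4 M
pOH = 3.89, so pH = 14.00 − pOH = 10.11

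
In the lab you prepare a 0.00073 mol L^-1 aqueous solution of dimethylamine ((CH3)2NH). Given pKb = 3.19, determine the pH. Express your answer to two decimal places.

(CH3)2NH + H2O ⇌ (CH3)2NH2+ + OH-
Kb = 10^(−3.19) = 6.46 × 10^-4
From the ICE table, Kb = x²/(0.00073 − x) = 6.46 × 10^-4.
Here C₀/Kb ≈ 1.13, so the small-x approximation fails. Use the quadratic:
x = [−0.000646 + √(0.000646² + 1.89e-06)]/2 = 4.36 × 10^-4 M
pOH = −log(4.36 × 10^-4) = 3.36; pH = 14.00 − 3.36 = 10.64

pH = 10.64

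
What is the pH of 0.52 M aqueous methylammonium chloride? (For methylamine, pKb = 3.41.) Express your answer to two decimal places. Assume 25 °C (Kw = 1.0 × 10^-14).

pH = 5.44

CH3NH3+ is the conjugate acid of the weak base CH3NH2.
Kb = 10^(−3.41) = 3.89 × 10^-4
Ka = Kw/Kb = 1.0×10^-14 / 3.89 × 10^-4 = 2.57 × 10^-11
From the ICE table, Ka = [H+]²/(0.52 − [H+]) = 2.57 × 10^-11.
Assume [H+] ≪ 0.52: [H+] ≈ √(2.57 × 10^-11 × 0.52) = 3.66 × 10^-6 M
pH = −log(3.66 × 10^-6) = 5.44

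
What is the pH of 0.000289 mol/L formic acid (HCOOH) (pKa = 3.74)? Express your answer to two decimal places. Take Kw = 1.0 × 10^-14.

HCOOH ⇌ HCOO- + H+
Ka = 10^(−3.74) = 1.82 × 10^-4
From the ICE table, Ka = x²/(0.000289 − x) = 1.82 × 10^-4.
Here C₀/Ka ≈ 1.59, so the small-x approximation fails. Use the quadratic:
x = (−Ka + √(Ka² + 4·Ka·C₀))/2 = 1.56 × 10^-4 M
pH = −log(1.56 × 10^-4) = 3.81

pH = 3.81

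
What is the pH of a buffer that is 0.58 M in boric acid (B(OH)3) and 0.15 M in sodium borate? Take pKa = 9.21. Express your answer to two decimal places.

pH = 8.62

Using pH = pKa + log([base]/[acid]) with [base]/[acid] = 0.15/0.58:
pH = 9.21 + (-0.587) = 8.62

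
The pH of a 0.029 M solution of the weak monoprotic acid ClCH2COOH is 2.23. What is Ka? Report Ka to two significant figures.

[H+] = 10^(-2.23) = 5.89 × 10^-3 M
At equilibrium [HA] = 0.029 − 5.89 × 10^-3 = 2.31 × 10^-2 M
Ka = [H+][A-]/[HA] = (5.89 × 10^-3)² / 2.31 × 10^-2 = 1.5 × 10^-3

Ka = 1.5 × 10^-3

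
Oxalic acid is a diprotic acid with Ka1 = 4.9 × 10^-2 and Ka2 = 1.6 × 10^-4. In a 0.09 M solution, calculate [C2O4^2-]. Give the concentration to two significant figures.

1.6 × 10^-4 M

First ionization gives [H+] ≈ [HC2O4-] = 4.63 × 10^-2 M.
Second step: Ka2 = [H+][C2O4^2-]/[HC2O4-] ≈ [C2O4^2-] (since [H+] ≈ [HC2O4-]).
So [C2O4^2-] ≈ Ka2.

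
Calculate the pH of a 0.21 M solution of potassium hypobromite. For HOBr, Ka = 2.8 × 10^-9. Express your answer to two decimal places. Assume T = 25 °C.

OBr- is the conjugate base of the weak acid HOBr.
Kb = Kw/Ka = 1.0×10^-14 / 2.8 × 10^-9 = 3.57 × 10^-6
Kb = x²/(0.21 − x) = 3.57 × 10^-6
Neglecting x in the denominator: x = √(3.57 × 10^-6 × 0.21) = 8.66 × 10^-4 M
Check: 0.41% ionized — well under 5%, approximation valid.
pOH = −log(8.66 × 10^-4) = 3.06; pH = 14.00 − 3.06 = 10.94

pH = 10.94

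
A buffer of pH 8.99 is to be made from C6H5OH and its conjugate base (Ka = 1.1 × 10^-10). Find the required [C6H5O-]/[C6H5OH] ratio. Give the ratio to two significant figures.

ratio = 0.11

pKa = -log(1.1 × 10^-10) = 9.959
pH = pKa + log(r) ⇒ log(r) = 8.99 − 9.959 = -0.969
r = [C6H5O-]/[C6H5OH] = 10^(-0.969) = 0.107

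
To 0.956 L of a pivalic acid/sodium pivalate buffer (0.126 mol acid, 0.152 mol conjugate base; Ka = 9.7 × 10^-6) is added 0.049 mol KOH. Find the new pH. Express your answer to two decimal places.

OH- converts (CH3)3CCOOH to (CH3)3CCOO-: (CH3)3CCOOH → 0.077 mol, (CH3)3CCOO- → 0.201 mol.
pKa = −log(9.7 × 10^-6) = 5.013
pH = pKa + log([A⁻]/[HA]) = 5.013 + log(0.201/0.077) = 5.013 +0.417

pH = 5.43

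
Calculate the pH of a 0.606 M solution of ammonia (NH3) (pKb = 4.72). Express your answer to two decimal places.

NH3 + H2O ⇌ NH4+ + OH-
Kb = 10^(−4.72) = 1.91 × 10^-5
Kb = [OH-]²/(0.606 − [OH-]) = 1.91 × 10^-5
Neglecting [OH-] in the denominator: [OH-] = √(1.91 × 10^-5 × 0.606) = 3.40 × 10^-3 M
pOH = 2.47, so pH = 14.00 − pOH = 11.53

pH = 11.53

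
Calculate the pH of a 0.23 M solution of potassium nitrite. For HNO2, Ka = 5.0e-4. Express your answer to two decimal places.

pH = 8.33

NO2- is the conjugate base of the weak acid HNO2.
Kb = Kw/Ka = 1.0×10^-14 / 5.0 × 10^-4 = 2.00 × 10^-11
From the ICE table, Kb = [OH-]²/(0.23 − [OH-]) = 2.00 × 10^-11.
Since Kb ≪ C₀, [OH-] ≈ √(Kb·C₀) = 2.14 × 10^-6 M.
([OH-]/C₀ = 0.00093% < 5%, so the approximation holds.)
pOH = −log(2.14 × 10^-6) = 5.67; pH = 14.00 − 5.67 = 8.33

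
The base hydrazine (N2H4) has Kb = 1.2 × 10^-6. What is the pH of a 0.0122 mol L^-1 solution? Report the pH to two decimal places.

N2H4 + H2O ⇌ N2H5+ + OH-
Kb = [OH-]²/(0.0122 − [OH-]) = 1.2 × 10^-6
Since Kb ≪ C₀, [OH-] ≈ √(Kb·C₀) = 1.21 × 10^-4 M.
Check: 0.99% ionized — well under 5%, approximation valid.
pOH = −log(1.21 × 10^-4) = 3.92; pH = 14.00 − 3.92 = 10.08

pH = 10.08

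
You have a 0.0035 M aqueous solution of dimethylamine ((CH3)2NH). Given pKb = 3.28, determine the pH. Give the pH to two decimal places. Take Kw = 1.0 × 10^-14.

pH = 11.05

(CH3)2NH + H2O ⇌ (CH3)2NH2+ + OH-
Kb = 10^(−3.28) = 5.25 × 10^-4
Kb = x²/(0.0035 − x) = 5.25 × 10^-4
x is not negligible relative to C₀; solve x² + 0.000525·x − 1.84e-06 = 0.
x = (−Kb + √(Kb² + 4·Kb·C₀))/2 = 1.12 × 10^-3 M
pOH = 2.95, so pH = 14.00 − pOH = 11.05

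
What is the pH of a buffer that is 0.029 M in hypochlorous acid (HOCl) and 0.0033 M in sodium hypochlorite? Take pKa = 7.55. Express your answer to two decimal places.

pH = 6.61

pH = pKa + log([A⁻]/[HA]) = 7.55 + log(0.0033/0.029)
pH = 7.55 + (-0.944) = 6.61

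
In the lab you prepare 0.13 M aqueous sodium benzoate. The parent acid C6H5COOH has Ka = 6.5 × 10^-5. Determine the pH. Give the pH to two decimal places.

C6H5COO- is the conjugate base of the weak acid C6H5COOH.
Kb = Kw/Ka = 1.0×10^-14 / 6.5 × 10^-5 = 1.54 × 10^-10
Kb = [OH-]²/(0.13 − [OH-]) = 1.54 × 10^-10
Neglecting [OH-] in the denominator: [OH-] = √(1.54 × 10^-10 × 0.13) = 4.47 × 10^-6 M
Check: 0.0034% ionized — well under 5%, approximation valid.
pOH = −log(4.47 × 10^-6) = 5.35; pH = 14.00 − 5.35 = 8.65

pH = 8.65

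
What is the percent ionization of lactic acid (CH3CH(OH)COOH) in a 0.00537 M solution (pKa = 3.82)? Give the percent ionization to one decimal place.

15.4%

CH3CH(OH)COOH ⇌ CH3CH(OH)COO- + H+; let x = [H+] at equilibrium.
Ka = 10^(−3.82) = 1.51 × 10^-4
Ka = x²/(C₀ − x); solving the quadratic gives x = 8.28 × 10^-4 M.
Fraction ionized = 8.28 × 10^-4 / 0.00537 = 0.1542 → 15.4%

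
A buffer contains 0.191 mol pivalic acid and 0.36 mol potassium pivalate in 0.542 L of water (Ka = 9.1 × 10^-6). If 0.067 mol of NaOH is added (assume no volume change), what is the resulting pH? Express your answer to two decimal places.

pH = 5.58

OH- converts (CH3)3CCOOH to (CH3)3CCOO-: (CH3)3CCOOH → 0.124 mol, (CH3)3CCOO- → 0.427 mol.
pKa = −log(9.1 × 10^-6) = 5.041
pH = pKa + log([A⁻]/[HA]) = 5.041 + log(0.427/0.124) = 5.041 +0.537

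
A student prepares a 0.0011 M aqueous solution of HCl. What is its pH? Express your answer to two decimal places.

pH = 2.96

HCl is a strong acid and dissociates completely, so [H+] = 0.0011 M.
pH = -log(0.0011) = 2.96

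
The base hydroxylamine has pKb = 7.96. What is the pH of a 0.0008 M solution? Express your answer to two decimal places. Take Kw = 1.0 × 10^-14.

NH2OH + H2O ⇌ NH3OH+ + OH-
Kb = 10^(−7.96) = 1.10 × 10^-8
Kb = x²/(0.0008 − x) = 1.10 × 10^-8
Neglecting x in the denominator: x = √(1.10 × 10^-8 × 0.0008) = 2.97 × 10^-6 M
Check: 0.37% ionized — well under 5%, approximation valid.
pOH = 5.53, so pH = 14.00 − pOH = 8.47

pH = 8.47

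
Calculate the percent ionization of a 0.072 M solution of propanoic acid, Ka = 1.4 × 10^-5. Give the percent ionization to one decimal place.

1.4%

CH3CH2COOH ⇌ CH3CH2COO- + H+; let x = [H+] at equilibrium.
x ≈ √(Ka·C₀) = √(1.4 × 10^-5 × 0.072) = 1.00 × 10^-3 M
Fraction ionized = 1.00 × 10^-3 / 0.072 = 0.0139 → 1.4%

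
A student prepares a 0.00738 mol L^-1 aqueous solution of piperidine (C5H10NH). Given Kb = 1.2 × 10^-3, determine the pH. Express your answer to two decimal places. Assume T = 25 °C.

pH = 11.39

C5H10NH + H2O ⇌ C5H10NH2+ + OH-
From the ICE table, Kb = x²/(0.00738 − x) = 1.2 × 10^-3.
The 5% rule fails; solving x² + Kb·x − Kb·C₀ = 0 exactly:
x = (−Kb + √(Kb² + 4·Kb·C₀))/2 = 2.44 × 10^-3 M
pOH = 2.61, so pH = 14.00 − pOH = 11.39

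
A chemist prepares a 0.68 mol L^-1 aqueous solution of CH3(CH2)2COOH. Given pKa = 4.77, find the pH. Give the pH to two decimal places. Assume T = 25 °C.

CH3(CH2)2COOH ⇌ CH3(CH2)2COO- + H+
Ka = 10^(−4.77) = 1.70 × 10^-5
Ka = [H+]²/(0.68 − [H+]) = 1.70 × 10^-5
Neglecting [H+] in the denominator: [H+] = √(1.70 × 10^-5 × 0.68) = 3.40 × 10^-3 M
Check: 0.5% ionized — well under 5%, approximation valid.
pH = −log[H+] = −log(3.40 × 10^-3) = 2.47

pH = 2.47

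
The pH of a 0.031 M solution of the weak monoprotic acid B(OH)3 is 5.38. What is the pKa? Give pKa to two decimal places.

[H+] = 10^(-5.38) = 4.17 × 10^-6 M
At equilibrium [HA] = 0.031 − 4.17 × 10^-6 = 3.10 × 10^-2 M
Ka = [H+][A-]/[HA] = (4.17 × 10^-6)² / 3.10 × 10^-2 = 5.61 × 10^-10
pKa = -log(5.61 × 10^-10) = 9.25

pKa = 9.25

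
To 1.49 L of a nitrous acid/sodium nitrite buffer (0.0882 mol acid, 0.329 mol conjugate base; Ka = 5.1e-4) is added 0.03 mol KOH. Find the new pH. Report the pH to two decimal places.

After neutralization: n(HNO2) = 0.0582 mol, n(NO2-) = 0.359 mol.
pKa = −log(5.1 × 10^-4) = 3.292
pH = pKa + log(n_NO2-/n_HNO2) = 3.292 + log(0.359/0.0582) = 3.292 + (+0.790)

pH = 4.08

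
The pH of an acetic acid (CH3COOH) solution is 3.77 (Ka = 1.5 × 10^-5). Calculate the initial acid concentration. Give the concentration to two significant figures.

[H+] = 10^(-3.77) = 1.70 × 10^-4 M = x
Ka = x²/(C₀ − x) ⇒ C₀ = x + x²/Ka
C₀ = 1.70 × 10^-4 + (1.70 × 10^-4)²/(1.5 × 10^-5) = 2.10 × 10^-3 M

C₀ = 2.1 × 10^-3 M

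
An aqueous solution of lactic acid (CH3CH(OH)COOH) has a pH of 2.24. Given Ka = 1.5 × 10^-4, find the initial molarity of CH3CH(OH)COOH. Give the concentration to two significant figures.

[H+] = 10^(-2.24) = 5.75 × 10^-3 M = x
Ka = x²/(C₀ − x) ⇒ C₀ = x + x²/Ka
C₀ = 5.75 × 10^-3 + (5.75 × 10^-3)²/(1.5 × 10^-4) = 2.26 × 10^-1 M

C₀ = 2.3 × 10^-1 M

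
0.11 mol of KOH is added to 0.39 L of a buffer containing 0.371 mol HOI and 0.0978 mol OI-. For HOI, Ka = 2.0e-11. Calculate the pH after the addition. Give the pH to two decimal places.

pH = 10.60

OH- converts HOI to OI-: HOI → 0.261 mol, OI- → 0.208 mol.
pKa = −log(2.0 × 10^-11) = 10.699
pH = pKa + log([A⁻]/[HA]) = 10.699 + log(0.208/0.261) = 10.699 -0.099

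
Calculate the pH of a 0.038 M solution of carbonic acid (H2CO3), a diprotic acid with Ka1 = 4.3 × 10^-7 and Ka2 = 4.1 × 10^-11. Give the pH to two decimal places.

Since Ka1 ≫ Ka2, the first ionization dominates [H+].
Ka1 = x²/(0.038 − x) = 4.3 × 10^-7
x ≈ √(4.3 × 10^-7 × 0.038) = 1.28 × 10^-4 M
pH = −log(1.28 × 10^-4) = 3.89

pH = 3.89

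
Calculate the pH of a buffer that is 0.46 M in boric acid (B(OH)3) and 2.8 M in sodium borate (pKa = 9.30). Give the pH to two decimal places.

pH = pKa + log([A⁻]/[HA]) = 9.30 + log(2.8/0.46)
pH = 9.30 + (+0.784) = 10.08

pH = 10.08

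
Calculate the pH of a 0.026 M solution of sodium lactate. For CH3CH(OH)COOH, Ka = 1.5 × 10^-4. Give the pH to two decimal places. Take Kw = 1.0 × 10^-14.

CH3CH(OH)COO- is the conjugate base of the weak acid CH3CH(OH)COOH.
Kb = Kw/Ka = 1.0×10^-14 / 1.5 × 10^-4 = 6.67 × 10^-11
Kb = [OH-]²/(0.026 − [OH-]) = 6.67 × 10^-11
Neglecting [OH-] in the denominator: [OH-] = √(6.67 × 10^-11 × 0.026) = 1.32 × 10^-6 M
pOH = 5.88, so pH = 14.00 − pOH = 8.12

pH = 8.12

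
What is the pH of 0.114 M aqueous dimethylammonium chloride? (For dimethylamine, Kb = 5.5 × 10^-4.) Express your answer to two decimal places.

(CH3)2NH2+ is the conjugate acid of the weak base (CH3)2NH.
Ka = Kw/Kb = 1.0×10^-14 / 5.5 × 10^-4 = 1.82 × 10^-11
From the ICE table, Ka = x²/(0.114 − x) = 1.82 × 10^-11.
Neglecting x in the denominator: x = √(1.82 × 10^-11 × 0.114) = 1.44 × 10^-6 M
Check: 0.0013% ionized — well under 5%, approximation valid.
pH = −log(1.44 × 10^-6) = 5.84

pH = 5.84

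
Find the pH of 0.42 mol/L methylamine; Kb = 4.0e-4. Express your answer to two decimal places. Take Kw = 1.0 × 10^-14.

CH3NH2 + H2O ⇌ CH3NH3+ + OH-
From the ICE table, Kb = [OH-]²/(0.42 − [OH-]) = 4.0 × 10^-4.
Assume [OH-] ≪ 0.42: [OH-] ≈ √(4.0 × 10^-4 × 0.42) = 1.30 × 10^-2 M
Check: 3.1% ionized — well under 5%, approximation valid.
pOH = 1.89, so pH = 14.00 − pOH = 12.11

pH = 12.11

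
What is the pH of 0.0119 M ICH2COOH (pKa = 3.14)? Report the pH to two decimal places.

pH = 2.59

ICH2COOH ⇌ ICH2COO- + H+
Ka = 10^(−3.14) = 7.24 × 10^-4
Ka = [H+]²/(0.0119 − [H+]) = 7.24 × 10^-4
Here C₀/Ka ≈ 16.4, so the small-[H+] approximation fails. Use the quadratic:
[H+] = (−Ka + √(Ka² + 4·Ka·C₀))/2 = 2.60 × 10^-3 M
pH = −log[H+] = −log(2.60 × 10^-3) = 2.59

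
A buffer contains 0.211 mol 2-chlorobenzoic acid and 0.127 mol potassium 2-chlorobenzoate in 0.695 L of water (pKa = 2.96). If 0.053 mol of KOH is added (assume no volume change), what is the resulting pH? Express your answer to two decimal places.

OH- converts ClC6H4COOH to ClC6H4COO-: ClC6H4COOH → 0.158 mol, ClC6H4COO- → 0.18 mol.
pH = pKa + log(n_ClC6H4COO-/n_ClC6H4COOH) = 2.96 + log(0.18/0.158) = 2.96 + (+0.057)

pH = 3.02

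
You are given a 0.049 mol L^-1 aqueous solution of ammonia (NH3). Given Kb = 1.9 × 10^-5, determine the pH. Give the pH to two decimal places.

NH3 + H2O ⇌ NH4+ + OH-
Kb = [OH-]²/(0.049 − [OH-]) = 1.9 × 10^-5
Neglecting [OH-] in the denominator: [OH-] = √(1.9 × 10^-5 × 0.049) = 9.65 × 10^-4 M
Check: 2% ionized — well under 5%, approximation valid.
pOH = −log(9.65 × 10^-4) = 3.02; pH = 14.00 − 3.02 = 10.98

pH = 10.98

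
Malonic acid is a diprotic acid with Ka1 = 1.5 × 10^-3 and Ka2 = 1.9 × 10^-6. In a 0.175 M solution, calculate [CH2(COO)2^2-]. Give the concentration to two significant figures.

First ionization gives [H+] ≈ [CH2(COOH)COO-] = 1.55 × 10^-2 M.
Second step: Ka2 = [H+][CH2(COO)2^2-]/[CH2(COOH)COO-] ≈ [CH2(COO)2^2-] (since [H+] ≈ [CH2(COOH)COO-]).
So [CH2(COO)2^2-] ≈ Ka2.

1.9 × 10^-6 M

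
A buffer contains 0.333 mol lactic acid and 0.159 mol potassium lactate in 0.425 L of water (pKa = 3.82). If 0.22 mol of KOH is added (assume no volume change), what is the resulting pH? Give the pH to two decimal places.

pH = 4.35

OH- converts CH3CH(OH)COOH to CH3CH(OH)COO-: CH3CH(OH)COOH → 0.113 mol, CH3CH(OH)COO- → 0.379 mol.
pH = pKa + log(n_CH3CH(OH)COO-/n_CH3CH(OH)COOH) = 3.82 + log(0.379/0.113) = 3.82 + (+0.526)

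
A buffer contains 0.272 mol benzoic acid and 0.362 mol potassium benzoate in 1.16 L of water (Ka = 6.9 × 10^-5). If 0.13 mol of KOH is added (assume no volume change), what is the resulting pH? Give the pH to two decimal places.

OH- converts C6H5COOH to C6H5COO-: C6H5COOH → 0.142 mol, C6H5COO- → 0.492 mol.
pKa = −log(6.9 × 10^-5) = 4.161
Henderson–Hasselbalch with mole ratio 0.492/0.142: pH = 4.161 + (+0.540)

pH = 4.70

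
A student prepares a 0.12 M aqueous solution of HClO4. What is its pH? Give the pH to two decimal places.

pH = 0.92

HClO4 is a strong acid and dissociates completely, so [H+] = 0.12 M.
pH = -log(0.12) = 0.92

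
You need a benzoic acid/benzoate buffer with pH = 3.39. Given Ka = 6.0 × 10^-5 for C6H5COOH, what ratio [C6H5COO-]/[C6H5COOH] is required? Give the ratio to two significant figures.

pKa = -log(6.0 × 10^-5) = 4.222
pH = pKa + log(r) ⇒ log(r) = 3.39 − 4.222 = -0.832
r = [C6H5COO-]/[C6H5COOH] = 10^(-0.832) = 0.147

ratio = 0.15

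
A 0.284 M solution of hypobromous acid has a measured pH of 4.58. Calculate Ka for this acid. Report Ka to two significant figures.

[H+] = 10^(-4.58) = 2.63 × 10^-5 M
At equilibrium [HA] = 0.284 − 2.63 × 10^-5 = 2.84 × 10^-1 M
Ka = [H+][A-]/[HA] = (2.63 × 10^-5)² / 2.84 × 10^-1 = 2.4 × 10^-9

Ka = 2.4 × 10^-9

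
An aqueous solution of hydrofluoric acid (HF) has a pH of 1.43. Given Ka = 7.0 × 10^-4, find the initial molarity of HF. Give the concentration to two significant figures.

[H+] = 10^(-1.43) = 3.72 × 10^-2 M = x
Ka = x²/(C₀ − x) ⇒ C₀ = x + x²/Ka
C₀ = 3.72 × 10^-2 + (3.72 × 10^-2)²/(7.0 × 10^-4) = 2.01 M

C₀ = 2.0 M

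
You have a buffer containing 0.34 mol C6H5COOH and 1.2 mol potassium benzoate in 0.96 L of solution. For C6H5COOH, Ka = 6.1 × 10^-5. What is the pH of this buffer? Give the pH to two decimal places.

pKa = −log(6.1 × 10^-5) = 4.215
Henderson–Hasselbalch: pH = pKa + log([C6H5COO-]/[C6H5COOH]) = 4.215 + log(1.2/0.34)
pH = 4.215 + (+0.548) = 4.76

pH = 4.76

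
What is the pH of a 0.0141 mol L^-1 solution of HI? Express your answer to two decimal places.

pH = 1.85

HI is a strong acid and dissociates completely, so [H+] = 0.0141 M.
pH = -log(0.0141) = 1.85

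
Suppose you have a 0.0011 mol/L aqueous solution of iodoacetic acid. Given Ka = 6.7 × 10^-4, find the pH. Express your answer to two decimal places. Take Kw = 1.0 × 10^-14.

ICH2COOH ⇌ ICH2COO- + H+
From the ICE table, Ka = [H+]²/(0.0011 − [H+]) = 6.7 × 10^-4.
Here C₀/Ka ≈ 1.64, so the small-[H+] approximation fails. Use the quadratic:
[H+] = (−Ka + √(Ka² + 4·Ka·C₀))/2 = 5.87 × 10^-4 M
pH = −log[H+] = −log(5.87 × 10^-4) = 3.23

pH = 3.23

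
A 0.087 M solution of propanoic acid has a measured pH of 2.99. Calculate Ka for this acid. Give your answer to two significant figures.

[H+] = 10^(-2.99) = 1.02 × 10^-3 M
At equilibrium [HA] = 0.087 − 1.02 × 10^-3 = 8.60 × 10^-2 M
Ka = [H+][A-]/[HA] = (1.02 × 10^-3)² / 8.60 × 10^-2 = 1.2 × 10^-5

Ka = 1.2 × 10^-5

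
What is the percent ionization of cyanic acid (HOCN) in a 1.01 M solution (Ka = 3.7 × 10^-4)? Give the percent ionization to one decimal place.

HOCN ⇌ OCN- + H+; let x = [H+] at equilibrium.
x ≈ √(Ka·C₀) = √(3.7 × 10^-4 × 1.01) = 1.93 × 10^-2 M
Fraction ionized = 1.93 × 10^-2 / 1.01 = 0.0191 → 1.9%

1.9%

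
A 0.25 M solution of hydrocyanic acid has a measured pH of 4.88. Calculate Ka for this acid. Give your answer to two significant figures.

[H+] = 10^(-4.88) = 1.32 × 10^-5 M
At equilibrium [HA] = 0.25 − 1.32 × 10^-5 = 2.50 × 10^-1 M
Ka = [H+][A-]/[HA] = (1.32 × 10^-5)² / 2.50 × 10^-1 = 7.0 × 10^-10

Ka = 7.0 × 10^-10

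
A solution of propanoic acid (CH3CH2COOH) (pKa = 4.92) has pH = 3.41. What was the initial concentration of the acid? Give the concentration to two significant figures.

[H+] = 10^(-3.41) = 3.89 × 10^-4 M = x
Ka = 10^(−4.92) = 1.20 × 10^-5
Ka = x²/(C₀ − x) ⇒ C₀ = x + x²/Ka
C₀ = 3.89 × 10^-4 + (3.89 × 10^-4)²/(1.20 × 10^-5) = 1.30 × 10^-2 M

C₀ = 1.3 × 10^-2 M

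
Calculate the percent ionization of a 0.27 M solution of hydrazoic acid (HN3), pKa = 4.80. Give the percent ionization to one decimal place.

0.8%

HN3 ⇌ N3- + H+; let x = [H+] at equilibrium.
Ka = 10^(−4.80) = 1.58 × 10^-5
x ≈ √(Ka·C₀) = √(1.58 × 10^-5 × 0.27) = 2.07 × 10^-3 M
Fraction ionized = 2.07 × 10^-3 / 0.27 = 0.0077 → 0.8%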